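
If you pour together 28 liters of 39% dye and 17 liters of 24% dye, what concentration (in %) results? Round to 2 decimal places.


Solute in mixture 1 = 39% of 28 L = 28*39/100 = 273/25 L
Solute in mixture 2 = 24% of 17 L = 17*24/100 = 102/25 L
Total solute = 273/25 + 102/25 = 15 L
Total volume = 28 + 17 = 45 L
Final concentration = 15/45 * 100 = 33.33%

33.33


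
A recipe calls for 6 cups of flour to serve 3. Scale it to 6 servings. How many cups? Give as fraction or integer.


Original: 6 cups for 3 servings
Target servings = 6
Scaling factor = 6/3
New amount = 6 * 6/3
= 36/3
= 12 cups

12


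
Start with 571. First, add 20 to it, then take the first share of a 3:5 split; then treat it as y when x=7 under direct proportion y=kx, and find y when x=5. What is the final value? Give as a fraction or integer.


Start with 571.
Step 1: Add 20: 571+20=591; split 3:5 first = 591*3/8 = 1773/8
Step 2: Direct prop: k = (1773/8)/7; new y = k*5 = 1773/8*5/7 = 8865/56
Final result = 8865/56

8865/56


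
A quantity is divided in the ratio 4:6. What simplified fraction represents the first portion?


Total parts = 4 + 6 = 10
First part fraction = 4/10
Simplify: 4/10 = 2/5

2/5


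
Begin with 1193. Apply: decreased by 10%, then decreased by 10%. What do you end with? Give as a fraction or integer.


Start: 1193
Step 1: decrease by 10% => multiply by 90/100
  1193 * 90/100 = 10737/10
Step 2: decrease by 10% => multiply by 90/100
  10737/10 * 90/100 = 96633/100
Final value = 96633/100

96633/100


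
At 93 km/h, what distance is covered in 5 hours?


Using distance = speed * time
Speed = 93 km/h
Time = 5 hours
Distance = 93 * 5
= 465 km

465


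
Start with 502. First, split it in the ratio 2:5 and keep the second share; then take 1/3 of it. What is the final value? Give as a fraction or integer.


Start with 502.
Step 1: Split 2:5, second share = 502 * 5/7 = 2510/7
Step 2: Take 1/3: 2510/7 * 1/3 = 2510/21
Final result = 2510/21

2510/21


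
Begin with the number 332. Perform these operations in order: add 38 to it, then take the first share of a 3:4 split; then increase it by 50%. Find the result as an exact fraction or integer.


Start with 332.
Step 1: Add 38: 332+38=370; split 3:4 first = 370*3/7 = 1110/7
Step 2: Increase by 50%: 1110/7 * 150/100 = 1665/7
Final result = 1665/7

1665/7


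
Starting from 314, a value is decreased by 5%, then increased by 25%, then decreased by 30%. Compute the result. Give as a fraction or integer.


Start: 314
Step 1: decrease by 5% => multiply by 95/100
  314 * 95/100 = 2983/10
Step 2: increase by 25% => multiply by 125/100
  2983/10 * 125/100 = 2983/8
Step 3: decrease by 30% => multiply by 70/100
  2983/8 * 70/100 = 20881/80
Final value = 20881/80

20881/80


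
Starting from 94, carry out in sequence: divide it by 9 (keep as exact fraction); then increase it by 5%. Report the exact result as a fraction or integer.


Start with 94.
Step 1: Divide by 9: 94 / 9 = 94/9
Step 2: Increase by 5%: 94/9 * 105/100 = 329/30
Final result = 329/30

329/30


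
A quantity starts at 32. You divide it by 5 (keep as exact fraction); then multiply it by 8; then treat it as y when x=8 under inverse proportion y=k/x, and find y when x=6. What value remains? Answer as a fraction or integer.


Start with 32.
Step 1: Divide by 5: 32 / 5 = 32/5
Step 2: Multiply by 8: 32/5 * 8 = 256/5
Step 3: Inverse prop: k = (256/5)*8; new y = k/6 = 256/5*8/6 = 1024/15
Final result = 1024/15

1024/15


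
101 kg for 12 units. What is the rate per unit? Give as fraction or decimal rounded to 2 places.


Total kg = 101
Number of units = 12
Unit rate = 101 / 12
= 8.42 kg per unit

8.42


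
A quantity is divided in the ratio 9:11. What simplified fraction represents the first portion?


Total parts = 9 + 11 = 20
First part fraction = 9/20
Simplify: 9/20 = 9/20

9/20


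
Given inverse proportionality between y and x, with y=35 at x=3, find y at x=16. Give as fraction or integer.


Inverse proportion: y = k/x
Find k: k = 3 * 35 = 105
Compute y at x=16: y = 105/16
y = 105/16

105/16


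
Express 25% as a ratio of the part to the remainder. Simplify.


Part = 25%, Remainder = 75%
Ratio = 25:75
GCD(25, 75) = 25
Simplify: 1:3 = 1:3

1:3


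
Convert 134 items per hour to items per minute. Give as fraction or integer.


Converting from per hour to per minute
Rate = 134 items per hour
Divide by 60: 134/60
= 67/30 items per minute

67/30


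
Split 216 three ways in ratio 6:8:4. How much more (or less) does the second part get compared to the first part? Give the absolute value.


Total parts = 6 + 8 + 4 = 18
Value per part = 216 / 18 = 12
Shares: 6*12=72, 8*12=96, 4*12=48
Second share = 96, first share = 72
Difference = |96 - 72| = 24

24


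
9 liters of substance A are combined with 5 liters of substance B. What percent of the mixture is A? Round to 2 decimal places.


Volume of A = 9 L
Volume of B = 5 L
Total volume = 9 + 5 = 14 L
Percentage of A = (9/14) * 100
= 64.29%

64.29


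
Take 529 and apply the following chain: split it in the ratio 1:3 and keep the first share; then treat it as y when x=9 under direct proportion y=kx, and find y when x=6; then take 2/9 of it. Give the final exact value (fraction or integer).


Start with 529.
Step 1: Split 1:3, first share = 529 * 1/4 = 529/4
Step 2: Direct prop: k = (529/4)/9; new y = k*6 = 529/4*6/9 = 529/6
Step 3: Take 2/9: 529/6 * 2/9 = 529/27
Final result = 529/27

529/27


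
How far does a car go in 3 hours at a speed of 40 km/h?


Using distance = speed * time
Speed = 40 km/h
Time = 3 hours
Distance = 40 * 3
= 120 km

120


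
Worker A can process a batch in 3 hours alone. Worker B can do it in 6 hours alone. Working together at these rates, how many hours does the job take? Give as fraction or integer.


Rate of A = 1/3 job per hour
Rate of B = 1/6 job per hour
Combined rate = 1/3 + 1/6
Find common denominator: (6 + 3)/(3*6) = 9/18
Combined rate = 1/2 job per hour
Time together = 1 / (1/2) = 2 hours

2


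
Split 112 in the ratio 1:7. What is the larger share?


Total parts = 1 + 7 = 8
Value per part = 112 / 8 = 14
First share = 1 * 14 = 14
Second share = 7 * 14 = 98
Larger share = 98

98


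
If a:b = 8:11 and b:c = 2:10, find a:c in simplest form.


Given a:b = 8:11 and b:c = 2:10
Make b consistent. Multiply first ratio by 2: a:b = 16:22
Multiply second ratio by 11: b:c = 22:110
Now b = 22 in both, so a:b:c = 16:22:110
Therefore a:c = 16:110
Simplify by GCD: a:c = 8:55

8:55


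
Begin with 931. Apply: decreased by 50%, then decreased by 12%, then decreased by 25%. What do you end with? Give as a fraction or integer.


Start: 931
Step 1: decrease by 50% => multiply by 50/100
  931 * 50/100 = 931/2
Step 2: decrease by 12% => multiply by 88/100
  931/2 * 88/100 = 10241/25
Step 3: decrease by 25% => multiply by 75/100
  10241/25 * 75/100 = 30723/100
Final value = 30723/100

30723/100


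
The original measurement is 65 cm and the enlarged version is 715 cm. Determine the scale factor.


Original length = 65 cm
Scaled length = 715 cm
Scale factor = 715 / 65
= 11

11


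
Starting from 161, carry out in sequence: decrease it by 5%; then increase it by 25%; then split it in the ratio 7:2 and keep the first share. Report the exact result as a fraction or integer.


Start with 161.
Step 1: Decrease by 5%: 161 * 95/100 = 3059/20
Step 2: Increase by 25%: 3059/20 * 125/100 = 3059/16
Step 3: Split 7:2, first share = 3059/16 * 7/9 = 21413/144
Final result = 21413/144

21413/144


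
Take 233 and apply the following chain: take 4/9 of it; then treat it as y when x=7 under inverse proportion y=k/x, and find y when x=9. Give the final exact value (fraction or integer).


Start with 233.
Step 1: Take 4/9: 233 * 4/9 = 932/9
Step 2: Inverse prop: k = (932/9)*7; new y = k/9 = 932/9*7/9 = 6524/81
Final result = 6524/81

6524/81


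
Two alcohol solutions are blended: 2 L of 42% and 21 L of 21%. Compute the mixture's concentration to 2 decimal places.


Solute in mixture 1 = 42% of 2 L = 2*42/100 = 21/25 L
Solute in mixture 2 = 21% of 21 L = 21*21/100 = 441/100 L
Total solute = 21/25 + 441/100 = 21/4 L
Total volume = 2 + 21 = 23 L
Final concentration = 21/4/23 * 100 = 22.83%

22.83


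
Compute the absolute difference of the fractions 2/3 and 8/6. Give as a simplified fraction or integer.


Simplify: 2/3 = 2/3 and 8/6 = 4/3
Find common denominator: LCD = 3
Convert: 2/3 and 4/3
Difference = |2 - 4|/3 = 2/3
Simplified = 2/3

2/3


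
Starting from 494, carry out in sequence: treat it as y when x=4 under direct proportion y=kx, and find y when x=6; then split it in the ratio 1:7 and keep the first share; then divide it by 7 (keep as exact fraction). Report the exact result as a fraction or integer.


Start with 494.
Step 1: Direct prop: k = (494)/4; new y = k*6 = 494*6/4 = 741
Step 2: Split 1:7, first share = 741 * 1/8 = 741/8
Step 3: Divide by 7: 741/8 / 7 = 741/56
Final result = 741/56

741/56


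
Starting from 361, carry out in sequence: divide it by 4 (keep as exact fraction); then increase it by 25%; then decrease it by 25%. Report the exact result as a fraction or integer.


Start with 361.
Step 1: Divide by 4: 361 / 4 = 361/4
Step 2: Increase by 25%: 361/4 * 125/100 = 1805/16
Step 3: Decrease by 25%: 1805/16 * 75/100 = 5415/64
Final result = 5415/64

5415/64


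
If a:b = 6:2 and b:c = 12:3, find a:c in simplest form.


Given a:b = 6:2 and b:c = 12:3
Make b consistent. Multiply first ratio by 12: a:b = 72:24
Multiply second ratio by 2: b:c = 24:6
Now b = 24 in both, so a:b:c = 72:24:6
Therefore a:c = 72:6
Simplify by GCD: a:c = 12:1

12:1


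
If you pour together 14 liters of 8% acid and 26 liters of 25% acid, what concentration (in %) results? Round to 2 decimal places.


Solute in mixture 1 = 8% of 14 L = 14*8/100 = 28/25 L
Solute in mixture 2 = 25% of 26 L = 26*25/100 = 13/2 L
Total solute = 28/25 + 13/2 = 381/50 L
Total volume = 14 + 26 = 40 L
Final concentration = 381/50/40 * 100 = 19.05%

19.05


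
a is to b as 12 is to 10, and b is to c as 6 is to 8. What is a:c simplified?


Given a:b = 12:10 and b:c = 6:8
Make b consistent. Multiply first ratio by 6: a:b = 72:60
Multiply second ratio by 10: b:c = 60:80
Now b = 60 in both, so a:b:c = 72:60:80
Therefore a:c = 72:80
Simplify by GCD: a:c = 9:10

9:10


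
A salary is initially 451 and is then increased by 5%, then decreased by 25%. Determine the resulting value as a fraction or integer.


Start: 451
Step 1: increase by 5% => multiply by 105/100
  451 * 105/100 = 9471/20
Step 2: decrease by 25% => multiply by 75/100
  9471/20 * 75/100 = 28413/80
Final value = 28413/80

28413/80


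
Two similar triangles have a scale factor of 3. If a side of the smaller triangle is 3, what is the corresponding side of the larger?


Similar triangles have proportional sides
Scale factor = 3
Smaller side = 3
Corresponding larger side = 3 * 3
= 9

9


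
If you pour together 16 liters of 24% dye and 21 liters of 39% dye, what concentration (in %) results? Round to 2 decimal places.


Solute in mixture 1 = 24% of 16 L = 16*24/100 = 96/25 L
Solute in mixture 2 = 39% of 21 L = 21*39/100 = 819/100 L
Total solute = 96/25 + 819/100 = 1203/100 L
Total volume = 16 + 21 = 37 L
Final concentration = 1203/100/37 * 100 = 32.51%

32.51


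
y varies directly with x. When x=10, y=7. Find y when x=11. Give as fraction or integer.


Direct proportion: y = kx
Find k: k = 7/10 = 7/10
Compute y at x=11: y = 7/10 * 11
y = 77/10

77/10


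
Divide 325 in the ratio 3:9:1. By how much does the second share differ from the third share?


Total parts = 3 + 9 + 1 = 13
Value per part = 325 / 13 = 25
Shares: 3*25=75, 9*25=225, 1*25=25
Second share = 225, third share = 25
Difference = |225 - 25| = 200

200


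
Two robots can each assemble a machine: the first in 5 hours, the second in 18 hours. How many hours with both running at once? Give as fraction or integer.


Rate of A = 1/5 job per hour
Rate of B = 1/18 job per hour
Combined rate = 1/5 + 1/18
Find common denominator: (18 + 5)/(5*18) = 23/90
Combined rate = 23/90 job per hour
Time together = 1 / (23/90) = 90/23 hours

90/23


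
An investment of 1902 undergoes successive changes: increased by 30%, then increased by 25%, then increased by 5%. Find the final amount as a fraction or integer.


Start: 1902
Step 1: increase by 30% => multiply by 130/100
  1902 * 130/100 = 12363/5
Step 2: increase by 25% => multiply by 125/100
  12363/5 * 125/100 = 12363/4
Step 3: increase by 5% => multiply by 105/100
  12363/4 * 105/100 = 259623/80
Final value = 259623/80

259623/80


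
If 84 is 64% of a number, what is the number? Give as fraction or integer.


Given: 84 is 64% of the whole
Set up: 84 = 64/100 * whole
whole = 84 * 100 / 64
whole = 8400 / 64
whole = 525/4

525/4


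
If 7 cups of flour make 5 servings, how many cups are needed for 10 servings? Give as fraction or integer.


Original: 7 cups for 5 servings
Target servings = 10
Scaling factor = 10/5
New amount = 7 * 10/5
= 70/5
= 14 cups

14


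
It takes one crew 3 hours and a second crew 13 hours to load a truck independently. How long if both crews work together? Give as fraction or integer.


Rate of A = 1/3 job per hour
Rate of B = 1/13 job per hour
Combined rate = 1/3 + 1/13
Find common denominator: (13 + 3)/(3*13) = 16/39
Combined rate = 16/39 job per hour
Time together = 1 / (16/39) = 39/16 hours

39/16


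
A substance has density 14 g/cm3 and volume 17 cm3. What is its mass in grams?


Using mass = density * volume
Density = 14 g/cm3
Volume = 17 cm3
Mass = 14 * 17
= 238 g

238


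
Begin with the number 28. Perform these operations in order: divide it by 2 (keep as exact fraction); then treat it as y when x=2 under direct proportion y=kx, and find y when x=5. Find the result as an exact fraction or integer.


Start with 28.
Step 1: Divide by 2: 28 / 2 = 14
Step 2: Direct prop: k = (14)/2; new y = k*5 = 14*5/2 = 35
Final result = 35

35


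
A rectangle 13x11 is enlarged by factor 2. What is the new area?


Original dimensions: 13 x 11
Enlargement factor = 2
New width = 13 * 2 = 26
New height = 11 * 2 = 22
New area = 26 * 22 = 572

572


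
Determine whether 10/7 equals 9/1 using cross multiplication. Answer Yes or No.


Cross multiply to check 10/7 = 9/1
Left cross product: 10 * 1 = 10
Right cross product: 7 * 9 = 63
10 != 63
Not equal, so proportions differ => No

No


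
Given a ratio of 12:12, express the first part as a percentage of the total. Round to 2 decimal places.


Total parts = 12 + 12 = 24
First part fraction = 12/24
Percentage = (12/24) * 100
= 0.5 * 100
= 50.00%

50.00


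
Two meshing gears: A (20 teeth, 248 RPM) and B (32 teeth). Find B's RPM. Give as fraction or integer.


Gear ratio: teeth_A * RPM_A = teeth_B * RPM_B
20 * 248 = 32 * RPM_B
4960 = 32 * RPM_B
RPM_B = 4960 / 32
RPM_B = 155

155


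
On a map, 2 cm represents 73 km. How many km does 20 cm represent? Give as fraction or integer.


Map scale: 2 cm = 73 km
Measured distance on map = 20 cm
Set up proportion: 20 * 73 / 2
= 1460 / 2
= 730 km

730


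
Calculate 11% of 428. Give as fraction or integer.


Compute 11% of 428
Convert percentage: 11% = 11/100
Multiply: 428 * 11/100
= 4708/100
= 1177/25

1177/25


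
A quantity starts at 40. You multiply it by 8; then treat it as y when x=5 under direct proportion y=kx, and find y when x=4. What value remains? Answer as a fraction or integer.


Start with 40.
Step 1: Multiply by 8: 40 * 8 = 320
Step 2: Direct prop: k = (320)/5; new y = k*4 = 320*4/5 = 256
Final result = 256

256


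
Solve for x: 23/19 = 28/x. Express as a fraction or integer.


Setting up: 23/19 = 28/x
Cross multiply: 23 * x = 19 * 28
23x = 532
x = 532/23
x = 532/23

532/23


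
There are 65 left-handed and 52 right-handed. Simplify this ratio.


Find GCD(65, 52)
GCD = 13
Divide both by 13: 65/13 = 5, 52/13 = 4
Simplified ratio = 5:4

5:4


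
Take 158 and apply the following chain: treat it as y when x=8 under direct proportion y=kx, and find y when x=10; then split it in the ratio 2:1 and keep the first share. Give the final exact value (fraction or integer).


Start with 158.
Step 1: Direct prop: k = (158)/8; new y = k*10 = 158*10/8 = 395/2
Step 2: Split 2:1, first share = 395/2 * 2/3 = 395/3
Final result = 395/3

395/3


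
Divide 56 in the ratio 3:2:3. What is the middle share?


Ratio = 3:2:3
Total parts = 3 + 2 + 3 = 8
Value per part = 56 / 8 = 7
First share = 3 * 7 = 21
Middle share = 2 * 7 = 14
Third share = 3 * 7 = 21

14


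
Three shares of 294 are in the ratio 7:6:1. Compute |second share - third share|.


Total parts = 7 + 6 + 1 = 14
Value per part = 294 / 14 = 21
Shares: 7*21=147, 6*21=126, 1*21=21
Second share = 126, third share = 21
Difference = |126 - 21| = 105

105


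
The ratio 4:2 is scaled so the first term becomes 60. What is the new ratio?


Original ratio: 4:2
First term target: 60
Scale factor = 60 / 4 = 15
Multiply second term: 2 * 15 = 30
Equivalent ratio = 60:30

60:30


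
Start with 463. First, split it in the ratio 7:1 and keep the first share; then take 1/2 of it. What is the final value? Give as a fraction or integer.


Start with 463.
Step 1: Split 7:1, first share = 463 * 7/8 = 3241/8
Step 2: Take 1/2: 3241/8 * 1/2 = 3241/16
Final result = 3241/16

3241/16


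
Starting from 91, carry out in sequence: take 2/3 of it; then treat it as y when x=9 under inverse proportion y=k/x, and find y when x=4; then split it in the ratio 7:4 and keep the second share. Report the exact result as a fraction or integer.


Start with 91.
Step 1: Take 2/3: 91 * 2/3 = 182/3
Step 2: Inverse prop: k = (182/3)*9; new y = k/4 = 182/3*9/4 = 273/2
Step 3: Split 7:4, second share = 273/2 * 4/11 = 546/11
Final result = 546/11

546/11


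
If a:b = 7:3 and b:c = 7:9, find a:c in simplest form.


Given a:b = 7:3 and b:c = 7:9
Make b consistent. Multiply first ratio by 7: a:b = 49:21
Multiply second ratio by 3: b:c = 21:27
Now b = 21 in both, so a:b:c = 49:21:27
Therefore a:c = 49:27
Simplify by GCD: a:c = 49:27

49:27


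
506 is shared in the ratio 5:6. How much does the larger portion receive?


Total parts = 5 + 6 = 11
Value per part = 506 / 11 = 46
First share = 5 * 46 = 230
Second share = 6 * 46 = 276
Larger share = 276

276


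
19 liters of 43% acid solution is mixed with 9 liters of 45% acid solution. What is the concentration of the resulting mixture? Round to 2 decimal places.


Solute in mixture 1 = 43% of 19 L = 19*43/100 = 817/100 L
Solute in mixture 2 = 45% of 9 L = 9*45/100 = 81/20 L
Total solute = 817/100 + 81/20 = 611/50 L
Total volume = 19 + 9 = 28 L
Final concentration = 611/50/28 * 100 = 43.64%

43.64


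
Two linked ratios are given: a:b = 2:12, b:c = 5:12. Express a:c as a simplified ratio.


Given a:b = 2:12 and b:c = 5:12
Make b consistent. Multiply first ratio by 5: a:b = 10:60
Multiply second ratio by 12: b:c = 60:144
Now b = 60 in both, so a:b:c = 10:60:144
Therefore a:c = 10:144
Simplify by GCD: a:c = 5:72

5:72


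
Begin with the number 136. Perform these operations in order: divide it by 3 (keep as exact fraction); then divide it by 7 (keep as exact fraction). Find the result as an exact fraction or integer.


Start with 136.
Step 1: Divide by 3: 136 / 3 = 136/3
Step 2: Divide by 7: 136/3 / 7 = 136/21
Final result = 136/21

136/21


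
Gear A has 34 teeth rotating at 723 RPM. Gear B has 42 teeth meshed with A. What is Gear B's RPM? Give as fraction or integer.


Gear ratio: teeth_A * RPM_A = teeth_B * RPM_B
34 * 723 = 42 * RPM_B
24582 = 42 * RPM_B
RPM_B = 24582 / 42
RPM_B = 4097/7

4097/7


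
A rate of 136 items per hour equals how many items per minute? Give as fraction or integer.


Converting from per hour to per minute
Rate = 136 items per hour
Divide by 60: 136/60
= 34/15 items per minute

34/15


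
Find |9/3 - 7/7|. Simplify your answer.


Simplify: 9/3 = 3 and 7/7 = 1
Find common denominator: LCD = 1
Convert: 3/1 and 1/1
Difference = |3 - 1|/1 = 2/1
Simplified = 2

2


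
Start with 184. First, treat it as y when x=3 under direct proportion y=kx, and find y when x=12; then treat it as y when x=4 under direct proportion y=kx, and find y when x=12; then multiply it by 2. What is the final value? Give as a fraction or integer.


Start with 184.
Step 1: Direct prop: k = (184)/3; new y = k*12 = 184*12/3 = 736
Step 2: Direct prop: k = (736)/4; new y = k*12 = 736*12/4 = 2208
Step 3: Multiply by 2: 2208 * 2 = 4416
Final result = 4416

4416


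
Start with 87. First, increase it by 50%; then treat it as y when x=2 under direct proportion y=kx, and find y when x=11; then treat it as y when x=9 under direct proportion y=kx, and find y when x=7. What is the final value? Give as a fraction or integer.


Start with 87.
Step 1: Increase by 50%: 87 * 150/100 = 261/2
Step 2: Direct prop: k = (261/2)/2; new y = k*11 = 261/2*11/2 = 2871/4
Step 3: Direct prop: k = (2871/4)/9; new y = k*7 = 2871/4*7/9 = 2233/4
Final result = 2233/4

2233/4


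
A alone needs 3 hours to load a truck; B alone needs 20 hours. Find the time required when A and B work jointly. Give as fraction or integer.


Rate of A = 1/3 job per hour
Rate of B = 1/20 job per hour
Combined rate = 1/3 + 1/20
Find common denominator: (20 + 3)/(3*20) = 23/60
Combined rate = 23/60 job per hour
Time together = 1 / (23/60) = 60/23 hours

60/23


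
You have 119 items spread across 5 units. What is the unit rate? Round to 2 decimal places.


Total items = 119
Number of units = 5
Unit rate = 119 / 5
= 23.80 items per unit

23.80


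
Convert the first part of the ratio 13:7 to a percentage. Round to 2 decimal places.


Total parts = 13 + 7 = 20
First part fraction = 13/20
Percentage = (13/20) * 100
= 0.65 * 100
= 65.00%

65.00


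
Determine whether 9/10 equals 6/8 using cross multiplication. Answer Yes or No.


Cross multiply to check 9/10 = 6/8
Left cross product: 9 * 8 = 72
Right cross product: 10 * 6 = 60
72 != 60
Not equal, so proportions differ => No

No


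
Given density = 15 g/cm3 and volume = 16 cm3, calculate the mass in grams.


Using mass = density * volume
Density = 15 g/cm3
Volume = 16 cm3
Mass = 15 * 16
= 240 g

240


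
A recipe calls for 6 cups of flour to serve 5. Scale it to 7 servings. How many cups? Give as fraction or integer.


Original: 6 cups for 5 servings
Target servings = 7
Scaling factor = 7/5
New amount = 6 * 7/5
= 42/5
= 42/5 cups

42/5


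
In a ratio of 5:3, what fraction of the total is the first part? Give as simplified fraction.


Total parts = 5 + 3 = 8
First part fraction = 5/8
Simplify: 5/8 = 5/8

5/8


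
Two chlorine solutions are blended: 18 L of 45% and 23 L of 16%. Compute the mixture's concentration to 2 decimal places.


Solute in mixture 1 = 45% of 18 L = 18*45/100 = 81/10 L
Solute in mixture 2 = 16% of 23 L = 23*16/100 = 92/25 L
Total solute = 81/10 + 92/25 = 589/50 L
Total volume = 18 + 23 = 41 L
Final concentration = 589/50/41 * 100 = 28.73%

28.73


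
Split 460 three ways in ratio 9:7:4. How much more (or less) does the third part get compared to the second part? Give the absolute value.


Total parts = 9 + 7 + 4 = 20
Value per part = 460 / 20 = 23
Shares: 9*23=207, 7*23=161, 4*23=92
Third share = 92, second share = 161
Difference = |92 - 161| = 69

69


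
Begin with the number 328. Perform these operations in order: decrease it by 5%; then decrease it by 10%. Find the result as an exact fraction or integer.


Start with 328.
Step 1: Decrease by 5%: 328 * 95/100 = 1558/5
Step 2: Decrease by 10%: 1558/5 * 90/100 = 7011/25
Final result = 7011/25

7011/25


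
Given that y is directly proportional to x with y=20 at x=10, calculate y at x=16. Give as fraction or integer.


Direct proportion: y = kx
Find k: k = 20/10 = 2
Compute y at x=16: y = 2 * 16
y = 32

32


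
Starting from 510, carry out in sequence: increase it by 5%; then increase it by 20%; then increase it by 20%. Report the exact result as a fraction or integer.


Start with 510.
Step 1: Increase by 5%: 510 * 105/100 = 1071/2
Step 2: Increase by 20%: 1071/2 * 120/100 = 3213/5
Step 3: Increase by 20%: 3213/5 * 120/100 = 19278/25
Final result = 19278/25

19278/25


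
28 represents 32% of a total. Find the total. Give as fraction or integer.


Given: 28 is 32% of the whole
Set up: 28 = 32/100 * whole
whole = 28 * 100 / 32
whole = 2800 / 32
whole = 175/2

175/2


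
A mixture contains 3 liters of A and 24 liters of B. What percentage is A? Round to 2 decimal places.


Volume of A = 3 L
Volume of B = 24 L
Total volume = 3 + 24 = 27 L
Percentage of A = (3/27) * 100
= 11.11%

11.11


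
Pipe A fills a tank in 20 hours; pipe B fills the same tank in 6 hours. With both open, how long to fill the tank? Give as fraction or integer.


Rate of A = 1/20 job per hour
Rate of B = 1/6 job per hour
Combined rate = 1/20 + 1/6
Find common denominator: (6 + 20)/(20*6) = 26/120
Combined rate = 13/60 job per hour
Time together = 1 / (13/60) = 60/13 hours

60/13


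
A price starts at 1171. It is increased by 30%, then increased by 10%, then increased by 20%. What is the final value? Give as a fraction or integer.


Start: 1171
Step 1: increase by 30% => multiply by 130/100
  1171 * 130/100 = 15223/10
Step 2: increase by 10% => multiply by 110/100
  15223/10 * 110/100 = 167453/100
Step 3: increase by 20% => multiply by 120/100
  167453/100 * 120/100 = 502359/250
Final value = 502359/250

502359/250


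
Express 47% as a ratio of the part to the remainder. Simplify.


Part = 47%, Remainder = 53%
Ratio = 47:53
GCD(47, 53) = 1
Simplify: 47:53 = 47:53

47:53


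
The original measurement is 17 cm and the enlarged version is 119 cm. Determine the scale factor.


Original length = 17 cm
Scaled length = 119 cm
Scale factor = 119 / 17
= 7

7


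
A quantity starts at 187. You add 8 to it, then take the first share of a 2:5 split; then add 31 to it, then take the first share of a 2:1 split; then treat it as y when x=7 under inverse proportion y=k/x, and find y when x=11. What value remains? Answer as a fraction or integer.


Start with 187.
Step 1: Add 8: 187+8=195; split 2:5 first = 195*2/7 = 390/7
Step 2: Add 31: 390/7+31=607/7; split 2:1 first = 607/7*2/3 = 1214/21
Step 3: Inverse prop: k = (1214/21)*7; new y = k/11 = 1214/21*7/11 = 1214/33
Final result = 1214/33

1214/33


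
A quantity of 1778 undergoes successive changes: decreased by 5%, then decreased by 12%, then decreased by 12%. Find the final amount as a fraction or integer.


Start: 1778
Step 1: decrease by 5% => multiply by 95/100
  1778 * 95/100 = 16891/10
Step 2: decrease by 12% => multiply by 88/100
  16891/10 * 88/100 = 185801/125
Step 3: decrease by 12% => multiply by 88/100
  185801/125 * 88/100 = 4087622/3125
Final value = 4087622/3125

4087622/3125


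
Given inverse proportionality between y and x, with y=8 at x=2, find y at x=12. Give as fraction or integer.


Inverse proportion: y = k/x
Find k: k = 2 * 8 = 16
Compute y at x=12: y = 16/12
y = 4/3

4/3


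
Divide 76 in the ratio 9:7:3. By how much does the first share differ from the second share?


Total parts = 9 + 7 + 3 = 19
Value per part = 76 / 19 = 4
Shares: 9*4=36, 7*4=28, 3*4=12
First share = 36, second share = 28
Difference = |36 - 28| = 8

8


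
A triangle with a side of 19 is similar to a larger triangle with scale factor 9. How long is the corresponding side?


Similar triangles have proportional sides
Scale factor = 9
Smaller side = 19
Corresponding larger side = 19 * 9
= 171

171


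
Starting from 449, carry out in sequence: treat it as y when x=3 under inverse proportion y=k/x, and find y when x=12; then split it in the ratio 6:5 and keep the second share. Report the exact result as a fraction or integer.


Start with 449.
Step 1: Inverse prop: k = (449)*3; new y = k/12 = 449*3/12 = 449/4
Step 2: Split 6:5, second share = 449/4 * 5/11 = 2245/44
Final result = 2245/44

2245/44


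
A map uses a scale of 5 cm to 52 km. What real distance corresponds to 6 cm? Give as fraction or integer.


Map scale: 5 cm = 52 km
Measured distance on map = 6 cm
Set up proportion: 6 * 52 / 5
= 312 / 5
= 312/5 km

312/5


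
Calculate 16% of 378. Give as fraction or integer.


Compute 16% of 378
Convert percentage: 16% = 16/100
Multiply: 378 * 16/100
= 6048/100
= 1512/25

1512/25


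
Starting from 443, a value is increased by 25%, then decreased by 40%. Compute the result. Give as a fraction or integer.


Start: 443
Step 1: increase by 25% => multiply by 125/100
  443 * 125/100 = 2215/4
Step 2: decrease by 40% => multiply by 60/100
  2215/4 * 60/100 = 1329/4
Final value = 1329/4

1329/4


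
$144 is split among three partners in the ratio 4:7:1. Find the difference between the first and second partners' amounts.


Total parts = 4 + 7 + 1 = 12
Value per part = 144 / 12 = 12
Shares: 4*12=48, 7*12=84, 1*12=12
First share = 48, second share = 84
Difference = |48 - 84| = 36

36


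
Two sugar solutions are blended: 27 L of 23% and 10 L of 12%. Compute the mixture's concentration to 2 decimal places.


Solute in mixture 1 = 23% of 27 L = 27*23/100 = 621/100 L
Solute in mixture 2 = 12% of 10 L = 10*12/100 = 6/5 L
Total solute = 621/100 + 6/5 = 741/100 L
Total volume = 27 + 10 = 37 L
Final concentration = 741/100/37 * 100 = 20.03%

20.03


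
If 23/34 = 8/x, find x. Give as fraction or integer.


Setting up: 23/34 = 8/x
Cross multiply: 23 * x = 34 * 8
23x = 272
x = 272/23
x = 272/23

272/23


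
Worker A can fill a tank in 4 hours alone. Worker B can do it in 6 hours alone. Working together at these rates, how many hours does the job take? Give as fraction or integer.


Rate of A = 1/4 job per hour
Rate of B = 1/6 job per hour
Combined rate = 1/4 + 1/6
Find common denominator: (6 + 4)/(4*6) = 10/24
Combined rate = 5/12 job per hour
Time together = 1 / (5/12) = 12/5 hours

12/5


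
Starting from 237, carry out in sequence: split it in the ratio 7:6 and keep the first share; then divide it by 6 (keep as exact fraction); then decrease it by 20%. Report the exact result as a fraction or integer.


Start with 237.
Step 1: Split 7:6, first share = 237 * 7/13 = 1659/13
Step 2: Divide by 6: 1659/13 / 6 = 553/26
Step 3: Decrease by 20%: 553/26 * 80/100 = 1106/65
Final result = 1106/65

1106/65


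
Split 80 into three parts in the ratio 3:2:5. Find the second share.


Ratio = 3:2:5
Total parts = 3 + 2 + 5 = 10
Value per part = 80 / 10 = 8
First share = 3 * 8 = 24
Middle share = 2 * 8 = 16
Third share = 5 * 8 = 40

16


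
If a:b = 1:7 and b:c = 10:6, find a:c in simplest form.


Given a:b = 1:7 and b:c = 10:6
Make b consistent. Multiply first ratio by 10: a:b = 10:70
Multiply second ratio by 7: b:c = 70:42
Now b = 70 in both, so a:b:c = 10:70:42
Therefore a:c = 10:42
Simplify by GCD: a:c = 5:21

5:21


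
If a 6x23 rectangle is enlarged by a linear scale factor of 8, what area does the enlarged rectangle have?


Original dimensions: 6 x 23
Enlargement factor = 8
New width = 6 * 8 = 48
New height = 23 * 8 = 184
New area = 48 * 184 = 8832

8832


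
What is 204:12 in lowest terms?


Find GCD(204, 12)
GCD = 12
Divide both by 12: 204/12 = 17, 12/12 = 1
Simplified ratio = 17:1

17:1


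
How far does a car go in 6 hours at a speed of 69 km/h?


Using distance = speed * time
Speed = 69 km/h
Time = 6 hours
Distance = 69 * 6
= 414 km

414


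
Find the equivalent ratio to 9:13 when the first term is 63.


Original ratio: 9:13
First term target: 63
Scale factor = 63 / 9 = 7
Multiply second term: 13 * 7 = 91
Equivalent ratio = 63:91

63:91


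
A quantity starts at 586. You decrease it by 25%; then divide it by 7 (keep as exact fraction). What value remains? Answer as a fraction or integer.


Start with 586.
Step 1: Decrease by 25%: 586 * 75/100 = 879/2
Step 2: Divide by 7: 879/2 / 7 = 879/14
Final result = 879/14

879/14


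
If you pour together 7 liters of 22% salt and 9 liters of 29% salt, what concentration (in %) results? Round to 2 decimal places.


Solute in mixture 1 = 22% of 7 L = 7*22/100 = 77/50 L
Solute in mixture 2 = 29% of 9 L = 9*29/100 = 261/100 L
Total solute = 77/50 + 261/100 = 83/20 L
Total volume = 7 + 9 = 16 L
Final concentration = 83/20/16 * 100 = 25.94%

25.94


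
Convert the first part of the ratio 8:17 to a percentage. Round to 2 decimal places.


Total parts = 8 + 17 = 25
First part fraction = 8/25
Percentage = (8/25) * 100
= 0.32 * 100
= 32.00%

32.00


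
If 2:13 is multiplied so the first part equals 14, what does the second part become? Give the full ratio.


Original ratio: 2:13
First term target: 14
Scale factor = 14 / 2 = 7
Multiply second term: 13 * 7 = 91
Equivalent ratio = 14:91

14:91


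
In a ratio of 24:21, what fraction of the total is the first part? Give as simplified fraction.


Total parts = 24 + 21 = 45
First part fraction = 24/45
Simplify: 24/45 = 8/15

8/15


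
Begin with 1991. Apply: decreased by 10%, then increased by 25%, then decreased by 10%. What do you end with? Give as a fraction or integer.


Start: 1991
Step 1: decrease by 10% => multiply by 90/100
  1991 * 90/100 = 17919/10
Step 2: increase by 25% => multiply by 125/100
  17919/10 * 125/100 = 17919/8
Step 3: decrease by 10% => multiply by 90/100
  17919/8 * 90/100 = 161271/80
Final value = 161271/80

161271/80


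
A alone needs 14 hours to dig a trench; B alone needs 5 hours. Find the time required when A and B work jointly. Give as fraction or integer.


Rate of A = 1/14 job per hour
Rate of B = 1/5 job per hour
Combined rate = 1/14 + 1/5
Find common denominator: (5 + 14)/(14*5) = 19/70
Combined rate = 19/70 job per hour
Time together = 1 / (19/70) = 70/19 hours

70/19


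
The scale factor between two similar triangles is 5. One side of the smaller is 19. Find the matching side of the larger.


Similar triangles have proportional sides
Scale factor = 5
Smaller side = 19
Corresponding larger side = 19 * 5
= 95

95


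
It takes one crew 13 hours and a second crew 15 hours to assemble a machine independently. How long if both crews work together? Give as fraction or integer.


Rate of A = 1/13 job per hour
Rate of B = 1/15 job per hour
Combined rate = 1/13 + 1/15
Find common denominator: (15 + 13)/(13*15) = 28/195
Combined rate = 28/195 job per hour
Time together = 1 / (28/195) = 195/28 hours

195/28


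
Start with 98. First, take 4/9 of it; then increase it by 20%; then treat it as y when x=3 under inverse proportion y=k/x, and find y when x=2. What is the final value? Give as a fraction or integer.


Start with 98.
Step 1: Take 4/9: 98 * 4/9 = 392/9
Step 2: Increase by 20%: 392/9 * 120/100 = 784/15
Step 3: Inverse prop: k = (784/15)*3; new y = k/2 = 784/15*3/2 = 392/5
Final result = 392/5

392/5


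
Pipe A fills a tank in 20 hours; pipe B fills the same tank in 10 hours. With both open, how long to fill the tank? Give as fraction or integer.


Rate of A = 1/20 job per hour
Rate of B = 1/10 job per hour
Combined rate = 1/20 + 1/10
Find common denominator: (10 + 20)/(20*10) = 30/200
Combined rate = 3/20 job per hour
Time together = 1 / (3/20) = 20/3 hours

20/3


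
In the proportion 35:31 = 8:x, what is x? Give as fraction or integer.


Setting up: 35/31 = 8/x
Cross multiply: 35 * x = 31 * 8
35x = 248
x = 248/35
x = 248/35

248/35


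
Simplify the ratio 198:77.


Find GCD(198, 77)
GCD = 11
Divide both by 11: 198/11 = 18, 77/11 = 7
Simplified ratio = 18:7

18:7


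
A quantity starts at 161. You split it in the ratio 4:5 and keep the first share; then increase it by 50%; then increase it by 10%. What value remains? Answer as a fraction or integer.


Start with 161.
Step 1: Split 4:5, first share = 161 * 4/9 = 644/9
Step 2: Increase by 50%: 644/9 * 150/100 = 322/3
Step 3: Increase by 10%: 322/3 * 110/100 = 1771/15
Final result = 1771/15

1771/15


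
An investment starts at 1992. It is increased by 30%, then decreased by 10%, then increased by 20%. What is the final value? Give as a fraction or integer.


Start: 1992
Step 1: increase by 30% => multiply by 130/100
  1992 * 130/100 = 12948/5
Step 2: decrease by 10% => multiply by 90/100
  12948/5 * 90/100 = 58266/25
Step 3: increase by 20% => multiply by 120/100
  58266/25 * 120/100 = 349596/125
Final value = 349596/125

349596/125


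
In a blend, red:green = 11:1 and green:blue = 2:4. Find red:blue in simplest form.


Given a:b = 11:1 and b:c = 2:4
Make b consistent. Multiply first ratio by 2: a:b = 22:2
Multiply second ratio by 1: b:c = 2:4
Now b = 2 in both, so a:b:c = 22:2:4
Therefore a:c = 22:4
Simplify by GCD: a:c = 11:2

11:2


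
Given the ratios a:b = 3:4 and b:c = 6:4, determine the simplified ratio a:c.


Given a:b = 3:4 and b:c = 6:4
Make b consistent. Multiply first ratio by 6: a:b = 18:24
Multiply second ratio by 4: b:c = 24:16
Now b = 24 in both, so a:b:c = 18:24:16
Therefore a:c = 18:16
Simplify by GCD: a:c = 9:8

9:8


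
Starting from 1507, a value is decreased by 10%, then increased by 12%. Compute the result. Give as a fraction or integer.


Start: 1507
Step 1: decrease by 10% => multiply by 90/100
  1507 * 90/100 = 13563/10
Step 2: increase by 12% => multiply by 112/100
  13563/10 * 112/100 = 189882/125
Final value = 189882/125

189882/125


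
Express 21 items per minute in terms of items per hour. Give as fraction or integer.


Converting from per minute to per hour
Rate = 21 items per minute
Multiply by 60: 21 * 60
= 1260 items per hour

1260


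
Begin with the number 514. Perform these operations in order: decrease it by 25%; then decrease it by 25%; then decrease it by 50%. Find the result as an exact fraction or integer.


Start with 514.
Step 1: Decrease by 25%: 514 * 75/100 = 771/2
Step 2: Decrease by 25%: 771/2 * 75/100 = 2313/8
Step 3: Decrease by 50%: 2313/8 * 50/100 = 2313/16
Final result = 2313/16

2313/16


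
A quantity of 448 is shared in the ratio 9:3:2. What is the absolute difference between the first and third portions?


Total parts = 9 + 3 + 2 = 14
Value per part = 448 / 14 = 32
Shares: 9*32=288, 3*32=96, 2*32=64
First share = 288, third share = 64
Difference = |288 - 64| = 224

224


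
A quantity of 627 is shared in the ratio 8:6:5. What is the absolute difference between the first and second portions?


Total parts = 8 + 6 + 5 = 19
Value per part = 627 / 19 = 33
Shares: 8*33=264, 6*33=198, 5*33=165
First share = 264, second share = 198
Difference = |264 - 198| = 66

66


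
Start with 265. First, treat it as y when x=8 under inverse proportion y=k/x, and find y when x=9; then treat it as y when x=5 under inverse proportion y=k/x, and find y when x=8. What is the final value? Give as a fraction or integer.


Start with 265.
Step 1: Inverse prop: k = (265)*8; new y = k/9 = 265*8/9 = 2120/9
Step 2: Inverse prop: k = (2120/9)*5; new y = k/8 = 2120/9*5/8 = 1325/9
Final result = 1325/9

1325/9


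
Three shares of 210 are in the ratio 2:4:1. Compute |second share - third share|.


Total parts = 2 + 4 + 1 = 7
Value per part = 210 / 7 = 30
Shares: 2*30=60, 4*30=120, 1*30=30
Second share = 120, third share = 30
Difference = |120 - 30| = 90

90


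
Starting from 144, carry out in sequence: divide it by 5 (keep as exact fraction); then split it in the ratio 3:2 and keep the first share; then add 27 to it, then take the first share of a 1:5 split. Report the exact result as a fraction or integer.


Start with 144.
Step 1: Divide by 5: 144 / 5 = 144/5
Step 2: Split 3:2, first share = 144/5 * 3/5 = 432/25
Step 3: Add 27: 432/25+27=1107/25; split 1:5 first = 1107/25*1/6 = 369/50
Final result = 369/50

369/50


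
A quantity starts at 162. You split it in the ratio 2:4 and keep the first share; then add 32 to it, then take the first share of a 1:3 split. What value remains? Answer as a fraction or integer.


Start with 162.
Step 1: Split 2:4, first share = 162 * 2/6 = 54
Step 2: Add 32: 54+32=86; split 1:3 first = 86*1/4 = 43/2
Final result = 43/2

43/2
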